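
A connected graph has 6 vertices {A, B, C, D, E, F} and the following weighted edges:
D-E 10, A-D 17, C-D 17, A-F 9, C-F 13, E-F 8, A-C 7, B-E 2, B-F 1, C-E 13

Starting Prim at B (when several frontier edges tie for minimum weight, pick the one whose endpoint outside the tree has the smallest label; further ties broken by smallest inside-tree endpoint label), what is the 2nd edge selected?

Prim, starting at B.
Step 1: frontier [B-F 1, B-E 2] → take B-F (1); add F.
Step 2: frontier [B-E 2, E-F 8, A-F 9, C-F 13] → take B-E (2); add E.
Step 3: frontier [D-E 10, C-E 13, A-F 9, C-F 13] → take A-F (9); add A.
Step 4: frontier [A-C 7, A-D 17, D-E 10, C-E 13, C-F 13] → take A-C (7); add C.
Step 5: frontier [A-D 17, C-D 17, D-E 10] → take D-E (10); add D.
The 2nd edge added is B-E.

B-E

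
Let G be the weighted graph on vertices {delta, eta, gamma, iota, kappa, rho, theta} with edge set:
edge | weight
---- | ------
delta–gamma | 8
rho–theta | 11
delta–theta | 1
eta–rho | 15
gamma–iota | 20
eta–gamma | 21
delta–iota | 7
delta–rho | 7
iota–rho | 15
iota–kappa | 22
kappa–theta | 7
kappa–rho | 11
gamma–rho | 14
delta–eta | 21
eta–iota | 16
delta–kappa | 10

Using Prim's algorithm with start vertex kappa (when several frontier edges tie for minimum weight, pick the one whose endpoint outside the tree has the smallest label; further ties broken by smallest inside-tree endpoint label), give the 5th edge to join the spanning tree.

Prim, starting at kappa.
Step 1: cheapest edge leaving the tree is kappa–theta (7); add theta.
Step 2: cheapest edge leaving the tree is delta–theta (1); add delta.
Step 3: cheapest edge leaving the tree is delta–iota (7); add iota.
Step 4: cheapest edge leaving the tree is delta–rho (7); add rho.
Step 5: cheapest edge leaving the tree is delta–gamma (8); add gamma.
Step 6: cheapest edge leaving the tree is eta–rho (15); add eta.
The 5th edge added is delta–gamma.

delta-gamma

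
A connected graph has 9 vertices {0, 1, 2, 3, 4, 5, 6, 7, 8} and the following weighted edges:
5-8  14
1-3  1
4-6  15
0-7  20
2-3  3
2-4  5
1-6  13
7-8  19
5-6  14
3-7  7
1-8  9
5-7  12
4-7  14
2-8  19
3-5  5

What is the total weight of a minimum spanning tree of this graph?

63

Prim, starting at 4.
Step 1: cheapest edge leaving the tree is 2-4 (5); add 2.
Step 2: cheapest edge leaving the tree is 2-3 (3); add 3.
Step 3: cheapest edge leaving the tree is 1-3 (1); add 1.
Step 4: cheapest edge leaving the tree is 3-5 (5); add 5.
Step 5: cheapest edge leaving the tree is 3-7 (7); add 7.
Step 6: cheapest edge leaving the tree is 1-8 (9); add 8.
Step 7: cheapest edge leaving the tree is 1-6 (13); add 6.
Step 8: cheapest edge leaving the tree is 0-7 (20); add 0.
MST edges: 2-4, 2-3, 1-3, 3-5, 3-7, 1-8, 1-6, 0-7; total weight 5+3+1+5+7+9+13+20 = 63.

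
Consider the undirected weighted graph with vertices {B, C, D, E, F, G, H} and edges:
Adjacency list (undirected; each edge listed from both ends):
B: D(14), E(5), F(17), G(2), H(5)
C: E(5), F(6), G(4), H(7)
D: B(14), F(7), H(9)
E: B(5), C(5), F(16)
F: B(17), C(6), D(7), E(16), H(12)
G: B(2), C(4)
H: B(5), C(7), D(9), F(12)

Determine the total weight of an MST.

Kruskal's algorithm — process edges by increasing weight (ties by edge label):
B-G (2): add. Components now {B,G} {C} {D} {E} {F} {H}
C-G (4): add. Components now {B,C,G} {D} {E} {F} {H}
B-E (5): add. Components now {B,C,E,G} {D} {F} {H}
B-H (5): add. Components now {B,C,E,G,H} {D} {F}
C-E (5): skip — C and E already connected.
C-F (6): add. Components now {B,C,E,F,G,H} {D}
C-H (7): skip — C and H already connected.
D-F (7): add. Components now {B,C,D,E,F,G,H}
MST edges: B-G, C-G, B-E, B-H, C-F, D-F; total weight 2+4+5+5+6+7 = 29.

29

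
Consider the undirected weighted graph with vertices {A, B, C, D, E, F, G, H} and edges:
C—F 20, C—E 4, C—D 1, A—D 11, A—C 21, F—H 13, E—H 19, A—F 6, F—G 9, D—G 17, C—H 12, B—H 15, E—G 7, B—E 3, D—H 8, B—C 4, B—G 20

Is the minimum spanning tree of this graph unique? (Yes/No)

No

Sort edges by weight, then run Kruskal:
C—D (1): add — endpoints in different components.
B—E (3): add — endpoints in different components.
B—C (4): add — endpoints in different components.
C—E (4): skip — C and E already connected.
A—F (6): add — endpoints in different components.
E—G (7): add — endpoints in different components.
D—H (8): add — endpoints in different components.
F—G (9): add — endpoints in different components.
Non-tree edge C—E has weight 4, equal to the heaviest edge on its tree cycle — swapping gives another MST of the same weight. Not unique.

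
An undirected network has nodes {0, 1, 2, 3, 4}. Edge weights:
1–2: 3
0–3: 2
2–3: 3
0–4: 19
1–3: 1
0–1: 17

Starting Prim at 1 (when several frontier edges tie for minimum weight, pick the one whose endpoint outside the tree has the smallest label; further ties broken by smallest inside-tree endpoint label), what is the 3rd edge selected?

1-2

Prim, starting at 1.
Step 1: frontier [1–3 1, 1–2 3, 0–1 17] → take 1–3 (1); add 3.
Step 2: frontier [1–2 3, 0–1 17, 0–3 2, 2–3 3] → take 0–3 (2); add 0.
Step 3: frontier [0–4 19, 1–2 3, 2–3 3] → take 1–2 (3); add 2.
Step 4: frontier [0–4 19] → take 0–4 (19); add 4.
The 3rd edge added is 1–2.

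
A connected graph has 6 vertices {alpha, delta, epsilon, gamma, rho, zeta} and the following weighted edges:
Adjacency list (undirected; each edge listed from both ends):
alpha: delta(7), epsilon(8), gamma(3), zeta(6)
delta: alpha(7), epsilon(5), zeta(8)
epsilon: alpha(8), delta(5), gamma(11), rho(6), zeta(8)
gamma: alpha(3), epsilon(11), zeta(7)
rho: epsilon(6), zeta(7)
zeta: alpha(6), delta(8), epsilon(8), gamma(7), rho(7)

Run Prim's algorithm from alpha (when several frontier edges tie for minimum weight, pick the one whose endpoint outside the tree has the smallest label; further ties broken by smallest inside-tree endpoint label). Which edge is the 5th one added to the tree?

Prim, starting at alpha.
Step 1: cheapest edge leaving the tree is alpha-gamma (3); add gamma.
Step 2: cheapest edge leaving the tree is alpha-zeta (6); add zeta.
Step 3: cheapest edge leaving the tree is alpha-delta (7); add delta.
Step 4: cheapest edge leaving the tree is delta-epsilon (5); add epsilon.
Step 5: cheapest edge leaving the tree is epsilon-rho (6); add rho.
The 5th edge added is epsilon-rho.

epsilon-rho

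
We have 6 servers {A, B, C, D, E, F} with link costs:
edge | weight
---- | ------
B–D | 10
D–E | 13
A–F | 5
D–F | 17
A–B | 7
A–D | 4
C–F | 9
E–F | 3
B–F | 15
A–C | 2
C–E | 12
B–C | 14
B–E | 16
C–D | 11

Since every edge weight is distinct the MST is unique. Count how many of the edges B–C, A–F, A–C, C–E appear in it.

Kruskal: consider edges lightest-first.
A–C (2): add — endpoints in different components.
E–F (3): add — endpoints in different components.
A–D (4): add — endpoints in different components.
A–F (5): add — endpoints in different components.
A–B (7): add — endpoints in different components.
MST edge set: {A–C, E–F, A–D, A–F, A–B}.
Of the listed edges, {A–F, A–C} are in the MST → 2.

2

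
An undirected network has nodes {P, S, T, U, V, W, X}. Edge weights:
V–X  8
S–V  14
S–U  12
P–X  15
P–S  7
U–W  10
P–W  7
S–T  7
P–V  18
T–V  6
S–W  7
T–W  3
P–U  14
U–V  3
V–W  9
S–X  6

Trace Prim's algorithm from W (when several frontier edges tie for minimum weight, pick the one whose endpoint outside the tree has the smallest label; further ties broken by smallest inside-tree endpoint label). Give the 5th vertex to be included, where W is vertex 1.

Prim, starting at W.
Step 1: cheapest edge leaving the tree is T–W (3); add T.
Step 2: cheapest edge leaving the tree is T–V (6); add V.
Step 3: cheapest edge leaving the tree is U–V (3); add U.
Step 4: cheapest edge leaving the tree is P–W (7); add P.
Step 5: cheapest edge leaving the tree is P–S (7); add S.
Step 6: cheapest edge leaving the tree is S–X (6); add X.
Vertex order: W, T, V, U, P, S, X. The 5th vertex is P.

P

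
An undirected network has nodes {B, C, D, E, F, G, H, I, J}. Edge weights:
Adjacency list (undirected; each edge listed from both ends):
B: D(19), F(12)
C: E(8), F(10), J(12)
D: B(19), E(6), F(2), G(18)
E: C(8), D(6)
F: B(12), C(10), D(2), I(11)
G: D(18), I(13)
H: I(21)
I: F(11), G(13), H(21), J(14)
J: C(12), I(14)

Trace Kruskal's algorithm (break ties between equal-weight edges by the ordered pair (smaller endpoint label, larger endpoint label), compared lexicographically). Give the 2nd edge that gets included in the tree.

Kruskal: consider edges lightest-first.
D–F (2): add — endpoints in different components.
D–E (6): add — endpoints in different components.
C–E (8): add — endpoints in different components.
C–F (10): skip — C and F already connected.
F–I (11): add — endpoints in different components.
B–F (12): add — endpoints in different components.
C–J (12): add — endpoints in different components.
G–I (13): add — endpoints in different components.
I–J (14): skip — I and J already connected.
D–G (18): skip — D and G already connected.
B–D (19): skip — B and D already connected.
H–I (21): add — endpoints in different components.
The 2nd edge added is D–E.

D-E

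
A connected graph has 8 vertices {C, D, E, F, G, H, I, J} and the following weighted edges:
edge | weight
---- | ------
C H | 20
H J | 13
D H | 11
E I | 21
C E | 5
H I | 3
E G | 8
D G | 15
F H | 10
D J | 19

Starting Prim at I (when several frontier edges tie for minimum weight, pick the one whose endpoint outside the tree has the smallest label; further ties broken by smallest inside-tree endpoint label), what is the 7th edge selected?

Grow the tree from I using Prim:
Step 1: cheapest edge leaving the tree is H I (3); add H.
Step 2: cheapest edge leaving the tree is F H (10); add F.
Step 3: cheapest edge leaving the tree is D H (11); add D.
Step 4: cheapest edge leaving the tree is H J (13); add J.
Step 5: cheapest edge leaving the tree is D G (15); add G.
Step 6: cheapest edge leaving the tree is E G (8); add E.
Step 7: cheapest edge leaving the tree is C E (5); add C.
The 7th edge added is C E.

C-E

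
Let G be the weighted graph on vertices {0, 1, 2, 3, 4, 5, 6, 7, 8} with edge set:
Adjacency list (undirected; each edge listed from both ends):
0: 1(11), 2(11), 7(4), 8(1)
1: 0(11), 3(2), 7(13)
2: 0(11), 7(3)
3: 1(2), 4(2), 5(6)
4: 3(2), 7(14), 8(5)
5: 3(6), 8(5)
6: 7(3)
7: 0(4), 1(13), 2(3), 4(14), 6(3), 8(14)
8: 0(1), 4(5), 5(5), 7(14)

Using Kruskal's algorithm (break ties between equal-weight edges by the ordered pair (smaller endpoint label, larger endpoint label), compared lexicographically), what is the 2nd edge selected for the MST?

1-3

Sort edges by weight, then run Kruskal:
0—8 (1): add — endpoints in different components.
1—3 (2): add — endpoints in different components.
3—4 (2): add — endpoints in different components.
2—7 (3): add — endpoints in different components.
6—7 (3): add — endpoints in different components.
0—7 (4): add — endpoints in different components.
4—8 (5): add — endpoints in different components.
5—8 (5): add — endpoints in different components.
The 2nd edge added is 1—3.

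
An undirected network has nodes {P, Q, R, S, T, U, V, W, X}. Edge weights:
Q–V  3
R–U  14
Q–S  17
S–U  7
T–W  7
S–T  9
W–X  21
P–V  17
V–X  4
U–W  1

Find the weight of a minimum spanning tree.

70

Sort edges by weight, then run Kruskal:
U–W (1): add — endpoints in different components.
Q–V (3): add — endpoints in different components.
V–X (4): add — endpoints in different components.
S–U (7): add — endpoints in different components.
T–W (7): add — endpoints in different components.
S–T (9): skip — T and S already connected.
R–U (14): add — endpoints in different components.
P–V (17): add — endpoints in different components.
Q–S (17): add — endpoints in different components.
MST edges: U–W, Q–V, V–X, S–U, T–W, R–U, P–V, Q–S; total weight 1+3+4+7+7+14+17+17 = 70.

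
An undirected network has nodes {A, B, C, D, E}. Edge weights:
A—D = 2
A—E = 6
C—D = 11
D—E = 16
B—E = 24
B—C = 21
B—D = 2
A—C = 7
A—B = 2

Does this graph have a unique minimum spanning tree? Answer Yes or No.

Kruskal's algorithm — process edges by increasing weight (ties by edge label):
A—B (2): add — endpoints in different components.
A—D (2): add — endpoints in different components.
B—D (2): skip — B and D already connected.
A—E (6): add — endpoints in different components.
A—C (7): add — endpoints in different components.
Non-tree edge B—D has weight 2, equal to the heaviest edge on its tree cycle — swapping gives another MST of the same weight. Not unique.

No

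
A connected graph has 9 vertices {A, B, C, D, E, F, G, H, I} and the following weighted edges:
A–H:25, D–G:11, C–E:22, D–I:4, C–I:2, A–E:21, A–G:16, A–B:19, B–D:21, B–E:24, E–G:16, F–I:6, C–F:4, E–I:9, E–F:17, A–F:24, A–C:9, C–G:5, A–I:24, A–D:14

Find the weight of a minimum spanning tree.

77

Prim's algorithm from A:
Step 1: cheapest edge leaving the tree is A–C (9); add C.
Step 2: cheapest edge leaving the tree is C–I (2); add I.
Step 3: cheapest edge leaving the tree is D–I (4); add D.
Step 4: cheapest edge leaving the tree is C–F (4); add F.
Step 5: cheapest edge leaving the tree is C–G (5); add G.
Step 6: cheapest edge leaving the tree is E–I (9); add E.
Step 7: cheapest edge leaving the tree is A–B (19); add B.
Step 8: cheapest edge leaving the tree is A–H (25); add H.
MST edges: A–C, C–I, D–I, C–F, C–G, E–I, A–B, A–H; total weight 9+2+4+4+5+9+19+25 = 77.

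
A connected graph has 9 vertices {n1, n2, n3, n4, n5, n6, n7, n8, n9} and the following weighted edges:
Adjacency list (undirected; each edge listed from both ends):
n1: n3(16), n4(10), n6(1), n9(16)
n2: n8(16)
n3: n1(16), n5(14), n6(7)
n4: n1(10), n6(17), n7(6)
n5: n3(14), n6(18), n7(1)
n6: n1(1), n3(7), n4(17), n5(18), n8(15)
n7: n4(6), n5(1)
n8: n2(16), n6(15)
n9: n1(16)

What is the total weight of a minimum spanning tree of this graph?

Grow the tree from n1 using Prim:
Step 1: frontier [n1–n6 1, n1–n4 10, n1–n3 16, n1–n9 16] → take n1–n6 (1); add n6.
Step 2: frontier [n1–n4 10, n1–n3 16, n1–n9 16, n3–n6 7, n6–n8 15, n4–n6 17, n5–n6 18] → take n3–n6 (7); add n3.
Step 3: frontier [n1–n4 10, n1–n9 16, n3–n5 14, n6–n8 15, n4–n6 17, n5–n6 18] → take n1–n4 (10); add n4.
Step 4: frontier [n1–n9 16, n3–n5 14, n4–n7 6, n6–n8 15, n5–n6 18] → take n4–n7 (6); add n7.
Step 5: frontier [n1–n9 16, n3–n5 14, n6–n8 15, n5–n6 18, n5–n7 1] → take n5–n7 (1); add n5.
Step 6: frontier [n1–n9 16, n6–n8 15] → take n6–n8 (15); add n8.
Step 7: frontier [n1–n9 16, n2–n8 16] → take n2–n8 (16); add n2.
Step 8: frontier [n1–n9 16] → take n1–n9 (16); add n9.
MST edges: n1–n6, n3–n6, n1–n4, n4–n7, n5–n7, n6–n8, n2–n8, n1–n9; total weight 1+7+10+6+1+15+16+16 = 72.

72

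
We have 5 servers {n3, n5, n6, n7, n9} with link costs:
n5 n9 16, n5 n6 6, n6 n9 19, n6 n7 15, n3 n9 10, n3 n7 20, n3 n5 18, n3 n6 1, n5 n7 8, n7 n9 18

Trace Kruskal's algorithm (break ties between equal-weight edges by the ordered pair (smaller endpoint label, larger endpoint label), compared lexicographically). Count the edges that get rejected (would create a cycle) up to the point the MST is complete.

Kruskal's algorithm — process edges by increasing weight (ties by edge label):
n3 n6 (1): add. Components now {n5} {n3,n6} {n7} {n9}
n5 n6 (6): add. Components now {n3,n5,n6} {n7} {n9}
n5 n7 (8): add. Components now {n3,n5,n6,n7} {n9}
n3 n9 (10): add. Components now {n3,n5,n6,n7,n9}
Edges rejected before the tree was complete: 0.

0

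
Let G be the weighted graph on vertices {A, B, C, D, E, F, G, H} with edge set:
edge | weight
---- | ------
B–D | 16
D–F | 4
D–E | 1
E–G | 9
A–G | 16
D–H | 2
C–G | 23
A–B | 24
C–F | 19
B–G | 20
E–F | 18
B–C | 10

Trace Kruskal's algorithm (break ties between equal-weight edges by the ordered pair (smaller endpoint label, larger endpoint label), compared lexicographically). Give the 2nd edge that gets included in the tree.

Sort edges by weight, then run Kruskal:
D–E (1): add — endpoints in different components.
D–H (2): add — endpoints in different components.
D–F (4): add — endpoints in different components.
E–G (9): add — endpoints in different components.
B–C (10): add — endpoints in different components.
A–G (16): add — endpoints in different components.
B–D (16): add — endpoints in different components.
The 2nd edge added is D–H.

D-H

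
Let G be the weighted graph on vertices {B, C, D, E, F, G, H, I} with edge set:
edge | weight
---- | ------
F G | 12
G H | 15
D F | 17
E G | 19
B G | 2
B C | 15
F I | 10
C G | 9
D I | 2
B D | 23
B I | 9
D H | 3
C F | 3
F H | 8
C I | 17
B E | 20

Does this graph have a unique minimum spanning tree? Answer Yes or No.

Kruskal: consider edges lightest-first.
B G (2): add — endpoints in different components.
D I (2): add — endpoints in different components.
C F (3): add — endpoints in different components.
D H (3): add — endpoints in different components.
F H (8): add — endpoints in different components.
B I (9): add — endpoints in different components.
C G (9): skip — C and G already connected.
F I (10): skip — F and I already connected.
F G (12): skip — F and G already connected.
B C (15): skip — B and C already connected.
G H (15): skip — G and H already connected.
C I (17): skip — C and I already connected.
D F (17): skip — D and F already connected.
E G (19): add — endpoints in different components.
Non-tree edge C G has weight 9, equal to the heaviest edge on its tree cycle — swapping gives another MST of the same weight. Not unique.

No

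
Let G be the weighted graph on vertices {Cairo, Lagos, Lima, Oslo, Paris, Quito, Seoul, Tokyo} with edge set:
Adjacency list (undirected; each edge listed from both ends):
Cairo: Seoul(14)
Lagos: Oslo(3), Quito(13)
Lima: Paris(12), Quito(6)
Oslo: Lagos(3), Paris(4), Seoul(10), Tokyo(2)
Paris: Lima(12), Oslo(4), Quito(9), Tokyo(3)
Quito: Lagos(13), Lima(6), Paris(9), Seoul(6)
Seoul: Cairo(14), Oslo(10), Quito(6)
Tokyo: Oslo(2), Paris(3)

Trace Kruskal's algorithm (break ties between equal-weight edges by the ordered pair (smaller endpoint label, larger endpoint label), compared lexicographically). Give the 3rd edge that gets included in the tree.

Kruskal's algorithm — process edges by increasing weight (ties by edge label):
Oslo–Tokyo (2): add — endpoints in different components.
Lagos–Oslo (3): add — endpoints in different components.
Paris–Tokyo (3): add — endpoints in different components.
Oslo–Paris (4): skip — Oslo and Paris already connected.
Lima–Quito (6): add — endpoints in different components.
Quito–Seoul (6): add — endpoints in different components.
Paris–Quito (9): add — endpoints in different components.
Oslo–Seoul (10): skip — Seoul and Oslo already connected.
Lima–Paris (12): skip — Paris and Lima already connected.
Lagos–Quito (13): skip — Quito and Lagos already connected.
Cairo–Seoul (14): add — endpoints in different components.
The 3rd edge added is Paris–Tokyo.

Paris-Tokyo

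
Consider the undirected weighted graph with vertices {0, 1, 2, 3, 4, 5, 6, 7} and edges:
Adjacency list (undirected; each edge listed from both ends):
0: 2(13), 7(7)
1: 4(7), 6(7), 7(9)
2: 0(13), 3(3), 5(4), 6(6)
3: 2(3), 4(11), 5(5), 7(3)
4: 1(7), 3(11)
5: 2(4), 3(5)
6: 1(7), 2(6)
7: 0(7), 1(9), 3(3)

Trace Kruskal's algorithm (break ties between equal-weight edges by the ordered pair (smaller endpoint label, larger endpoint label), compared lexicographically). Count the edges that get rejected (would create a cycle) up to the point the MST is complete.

1

Kruskal: consider edges lightest-first.
2-3 (3): add — endpoints in different components.
3-7 (3): add — endpoints in different components.
2-5 (4): add — endpoints in different components.
3-5 (5): skip — 3 and 5 already connected.
2-6 (6): add — endpoints in different components.
0-7 (7): add — endpoints in different components.
1-4 (7): add — endpoints in different components.
1-6 (7): add — endpoints in different components.
Edges rejected before the tree was complete: 1.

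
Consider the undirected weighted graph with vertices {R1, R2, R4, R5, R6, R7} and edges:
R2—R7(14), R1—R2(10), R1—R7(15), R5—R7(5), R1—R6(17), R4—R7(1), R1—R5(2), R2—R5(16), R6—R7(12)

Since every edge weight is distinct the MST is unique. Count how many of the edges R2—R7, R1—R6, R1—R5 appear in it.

Sort edges by weight, then run Kruskal:
R4—R7 (1): add. Components now {R5} {R2} {R1} {R4,R7} {R6}
R1—R5 (2): add. Components now {R1,R5} {R2} {R4,R7} {R6}
R5—R7 (5): add. Components now {R1,R4,R5,R7} {R2} {R6}
R1—R2 (10): add. Components now {R1,R2,R4,R5,R7} {R6}
R6—R7 (12): add. Components now {R1,R2,R4,R5,R6,R7}
MST edge set: {R4—R7, R1—R5, R5—R7, R1—R2, R6—R7}.
Of the listed edges, {R1—R5} are in the MST → 1.

1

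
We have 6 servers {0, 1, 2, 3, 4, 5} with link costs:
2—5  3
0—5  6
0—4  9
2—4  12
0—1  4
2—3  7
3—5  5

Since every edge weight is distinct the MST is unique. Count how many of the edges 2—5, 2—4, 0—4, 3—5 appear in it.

3

Kruskal's algorithm — process edges by increasing weight (ties by edge label):
2—5 (3): add. Components now {0} {1} {2,5} {3} {4}
0—1 (4): add. Components now {0,1} {2,5} {3} {4}
3—5 (5): add. Components now {0,1} {2,3,5} {4}
0—5 (6): add. Components now {0,1,2,3,5} {4}
2—3 (7): skip — 2 and 3 already connected.
0—4 (9): add. Components now {0,1,2,3,4,5}
MST edge set: {2—5, 0—1, 3—5, 0—5, 0—4}.
Of the listed edges, {2—5, 0—4, 3—5} are in the MST → 3.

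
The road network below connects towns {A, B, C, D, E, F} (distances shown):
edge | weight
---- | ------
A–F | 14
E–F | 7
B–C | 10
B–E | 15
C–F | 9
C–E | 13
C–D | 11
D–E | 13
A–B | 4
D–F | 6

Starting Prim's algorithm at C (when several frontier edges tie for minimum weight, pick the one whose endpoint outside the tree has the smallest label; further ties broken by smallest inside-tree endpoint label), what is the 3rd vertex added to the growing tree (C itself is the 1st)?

Prim, starting at C.
Step 1: cheapest edge leaving the tree is C–F (9); add F.
Step 2: cheapest edge leaving the tree is D–F (6); add D.
Step 3: cheapest edge leaving the tree is E–F (7); add E.
Step 4: cheapest edge leaving the tree is B–C (10); add B.
Step 5: cheapest edge leaving the tree is A–B (4); add A.
Vertex order: C, F, D, E, B, A. The 3rd vertex is D.

D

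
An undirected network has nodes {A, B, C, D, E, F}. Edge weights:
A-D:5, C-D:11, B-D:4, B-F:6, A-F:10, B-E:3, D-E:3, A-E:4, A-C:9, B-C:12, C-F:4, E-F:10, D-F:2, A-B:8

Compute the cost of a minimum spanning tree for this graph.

16

Kruskal: consider edges lightest-first.
D-F (2): add — endpoints in different components.
B-E (3): add — endpoints in different components.
D-E (3): add — endpoints in different components.
A-E (4): add — endpoints in different components.
B-D (4): skip — B and D already connected.
C-F (4): add — endpoints in different components.
MST edges: D-F, B-E, D-E, A-E, C-F; total weight 2+3+3+4+4 = 16.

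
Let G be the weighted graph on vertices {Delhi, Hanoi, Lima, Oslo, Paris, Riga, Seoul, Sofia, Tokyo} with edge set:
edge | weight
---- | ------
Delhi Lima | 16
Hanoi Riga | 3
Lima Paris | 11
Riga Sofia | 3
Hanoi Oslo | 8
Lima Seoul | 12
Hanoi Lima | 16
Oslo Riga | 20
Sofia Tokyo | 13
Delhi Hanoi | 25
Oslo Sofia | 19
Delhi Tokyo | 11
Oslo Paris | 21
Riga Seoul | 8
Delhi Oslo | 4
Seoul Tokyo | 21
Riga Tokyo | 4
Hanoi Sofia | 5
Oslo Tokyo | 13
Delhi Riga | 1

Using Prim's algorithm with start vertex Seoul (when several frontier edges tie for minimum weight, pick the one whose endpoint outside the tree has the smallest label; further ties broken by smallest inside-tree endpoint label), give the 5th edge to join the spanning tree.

Delhi-Oslo

Prim, starting at Seoul.
Step 1: cheapest edge leaving the tree is Riga Seoul (8); add Riga.
Step 2: cheapest edge leaving the tree is Delhi Riga (1); add Delhi.
Step 3: cheapest edge leaving the tree is Hanoi Riga (3); add Hanoi.
Step 4: cheapest edge leaving the tree is Riga Sofia (3); add Sofia.
Step 5: cheapest edge leaving the tree is Delhi Oslo (4); add Oslo.
Step 6: cheapest edge leaving the tree is Riga Tokyo (4); add Tokyo.
Step 7: cheapest edge leaving the tree is Lima Seoul (12); add Lima.
Step 8: cheapest edge leaving the tree is Lima Paris (11); add Paris.
The 5th edge added is Delhi Oslo.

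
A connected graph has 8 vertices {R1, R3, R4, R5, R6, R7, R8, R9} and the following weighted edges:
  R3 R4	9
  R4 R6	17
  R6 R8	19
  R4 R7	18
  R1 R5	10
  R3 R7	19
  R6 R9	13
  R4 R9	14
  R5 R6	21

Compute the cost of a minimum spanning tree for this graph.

Sort edges by weight, then run Kruskal:
R3 R4 (9): add — endpoints in different components.
R1 R5 (10): add — endpoints in different components.
R6 R9 (13): add — endpoints in different components.
R4 R9 (14): add — endpoints in different components.
R4 R6 (17): skip — R6 and R4 already connected.
R4 R7 (18): add — endpoints in different components.
R3 R7 (19): skip — R7 and R3 already connected.
R6 R8 (19): add — endpoints in different components.
R5 R6 (21): add — endpoints in different components.
MST edges: R3 R4, R1 R5, R6 R9, R4 R9, R4 R7, R6 R8, R5 R6; total weight 9+10+13+14+18+19+21 = 104.

104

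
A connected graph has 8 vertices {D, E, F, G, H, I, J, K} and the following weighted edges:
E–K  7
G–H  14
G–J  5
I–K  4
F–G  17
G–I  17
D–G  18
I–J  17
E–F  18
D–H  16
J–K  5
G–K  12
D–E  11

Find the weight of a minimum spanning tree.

Sort edges by weight, then run Kruskal:
I–K (4): add — endpoints in different components.
G–J (5): add — endpoints in different components.
J–K (5): add — endpoints in different components.
E–K (7): add — endpoints in different components.
D–E (11): add — endpoints in different components.
G–K (12): skip — G and K already connected.
G–H (14): add — endpoints in different components.
D–H (16): skip — D and H already connected.
F–G (17): add — endpoints in different components.
MST edges: I–K, G–J, J–K, E–K, D–E, G–H, F–G; total weight 4+5+5+7+11+14+17 = 63.

63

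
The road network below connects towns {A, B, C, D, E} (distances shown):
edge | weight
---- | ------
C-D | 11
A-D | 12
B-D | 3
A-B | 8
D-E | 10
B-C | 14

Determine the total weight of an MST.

Kruskal's algorithm — process edges by increasing weight (ties by edge label):
B-D (3): add — endpoints in different components.
A-B (8): add — endpoints in different components.
D-E (10): add — endpoints in different components.
C-D (11): add — endpoints in different components.
MST edges: B-D, A-B, D-E, C-D; total weight 3+8+10+11 = 32.

32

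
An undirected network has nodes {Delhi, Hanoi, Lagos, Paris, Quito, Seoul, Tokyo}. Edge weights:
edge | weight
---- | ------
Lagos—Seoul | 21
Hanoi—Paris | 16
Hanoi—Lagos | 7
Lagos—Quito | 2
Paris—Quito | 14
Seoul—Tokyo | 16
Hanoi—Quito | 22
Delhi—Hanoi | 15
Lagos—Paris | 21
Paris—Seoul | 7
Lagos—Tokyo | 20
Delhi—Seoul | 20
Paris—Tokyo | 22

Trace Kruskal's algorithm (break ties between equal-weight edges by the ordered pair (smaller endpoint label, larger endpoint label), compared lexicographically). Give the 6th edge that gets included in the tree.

Seoul-Tokyo

Kruskal: consider edges lightest-first.
Lagos—Quito (2): add. Components now {Hanoi} {Lagos,Quito} {Tokyo} {Delhi} {Seoul} {Paris}
Hanoi—Lagos (7): add. Components now {Hanoi,Lagos,Quito} {Tokyo} {Delhi} {Seoul} {Paris}
Paris—Seoul (7): add. Components now {Hanoi,Lagos,Quito} {Tokyo} {Delhi} {Paris,Seoul}
Paris—Quito (14): add. Components now {Hanoi,Lagos,Paris,Quito,Seoul} {Tokyo} {Delhi}
Delhi—Hanoi (15): add. Components now {Delhi,Hanoi,Lagos,Paris,Quito,Seoul} {Tokyo}
Hanoi—Paris (16): skip — Hanoi and Paris already connected.
Seoul—Tokyo (16): add. Components now {Delhi,Hanoi,Lagos,Paris,Quito,Seoul,Tokyo}
The 6th edge added is Seoul—Tokyo.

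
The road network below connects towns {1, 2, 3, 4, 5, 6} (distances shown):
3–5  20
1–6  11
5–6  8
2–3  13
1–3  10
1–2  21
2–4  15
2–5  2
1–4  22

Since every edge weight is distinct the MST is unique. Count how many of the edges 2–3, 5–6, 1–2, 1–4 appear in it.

Kruskal: consider edges lightest-first.
2–5 (2): add. Components now {1} {2,5} {3} {4} {6}
5–6 (8): add. Components now {1} {2,5,6} {3} {4}
1–3 (10): add. Components now {1,3} {2,5,6} {4}
1–6 (11): add. Components now {1,2,3,5,6} {4}
2–3 (13): skip — 2 and 3 already connected.
2–4 (15): add. Components now {1,2,3,4,5,6}
MST edge set: {2–5, 5–6, 1–3, 1–6, 2–4}.
Of the listed edges, {5–6} are in the MST → 1.

1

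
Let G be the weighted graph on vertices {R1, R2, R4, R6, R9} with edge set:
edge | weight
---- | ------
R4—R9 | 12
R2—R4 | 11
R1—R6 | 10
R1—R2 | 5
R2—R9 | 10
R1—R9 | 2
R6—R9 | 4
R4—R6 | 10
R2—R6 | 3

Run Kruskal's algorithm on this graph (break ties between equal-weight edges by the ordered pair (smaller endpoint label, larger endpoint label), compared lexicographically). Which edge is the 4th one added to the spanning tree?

R4-R6

Kruskal's algorithm — process edges by increasing weight (ties by edge label):
R1—R9 (2): add — endpoints in different components.
R2—R6 (3): add — endpoints in different components.
R6—R9 (4): add — endpoints in different components.
R1—R2 (5): skip — R2 and R1 already connected.
R1—R6 (10): skip — R6 and R1 already connected.
R2—R9 (10): skip — R2 and R9 already connected.
R4—R6 (10): add — endpoints in different components.
The 4th edge added is R4—R6.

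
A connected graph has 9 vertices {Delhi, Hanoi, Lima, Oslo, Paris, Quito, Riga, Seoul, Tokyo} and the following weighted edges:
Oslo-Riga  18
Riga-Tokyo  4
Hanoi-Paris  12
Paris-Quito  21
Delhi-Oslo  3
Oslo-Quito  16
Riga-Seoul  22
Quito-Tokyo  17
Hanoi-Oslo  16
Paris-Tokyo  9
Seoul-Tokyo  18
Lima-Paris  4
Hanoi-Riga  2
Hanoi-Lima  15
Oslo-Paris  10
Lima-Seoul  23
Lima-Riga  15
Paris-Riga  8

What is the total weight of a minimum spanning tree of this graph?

Grow the tree from Seoul using Prim:
Step 1: cheapest edge leaving the tree is Seoul-Tokyo (18); add Tokyo.
Step 2: cheapest edge leaving the tree is Riga-Tokyo (4); add Riga.
Step 3: cheapest edge leaving the tree is Hanoi-Riga (2); add Hanoi.
Step 4: cheapest edge leaving the tree is Paris-Riga (8); add Paris.
Step 5: cheapest edge leaving the tree is Lima-Paris (4); add Lima.
Step 6: cheapest edge leaving the tree is Oslo-Paris (10); add Oslo.
Step 7: cheapest edge leaving the tree is Delhi-Oslo (3); add Delhi.
Step 8: cheapest edge leaving the tree is Oslo-Quito (16); add Quito.
MST edges: Seoul-Tokyo, Riga-Tokyo, Hanoi-Riga, Paris-Riga, Lima-Paris, Oslo-Paris, Delhi-Oslo, Oslo-Quito; total weight 18+4+2+8+4+10+3+16 = 65.

65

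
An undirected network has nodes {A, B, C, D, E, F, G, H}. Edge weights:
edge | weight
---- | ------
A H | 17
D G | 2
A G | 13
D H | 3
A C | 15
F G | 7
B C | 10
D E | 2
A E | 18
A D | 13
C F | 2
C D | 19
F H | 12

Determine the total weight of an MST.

39

Prim, starting at A.
Step 1: frontier [A D 13, A G 13, A C 15, A H 17, A E 18] → take A D (13); add D.
Step 2: frontier [A G 13, A C 15, A H 17, A E 18, D E 2, D G 2, D H 3, C D 19] → take D E (2); add E.
Step 3: frontier [A G 13, A C 15, A H 17, D G 2, D H 3, C D 19] → take D G (2); add G.
Step 4: frontier [A C 15, A H 17, D H 3, C D 19, F G 7] → take D H (3); add H.
Step 5: frontier [A C 15, C D 19, F G 7, F H 12] → take F G (7); add F.
Step 6: frontier [A C 15, C D 19, C F 2] → take C F (2); add C.
Step 7: frontier [B C 10] → take B C (10); add B.
MST edges: A D, D E, D G, D H, F G, C F, B C; total weight 13+2+2+3+7+2+10 = 39.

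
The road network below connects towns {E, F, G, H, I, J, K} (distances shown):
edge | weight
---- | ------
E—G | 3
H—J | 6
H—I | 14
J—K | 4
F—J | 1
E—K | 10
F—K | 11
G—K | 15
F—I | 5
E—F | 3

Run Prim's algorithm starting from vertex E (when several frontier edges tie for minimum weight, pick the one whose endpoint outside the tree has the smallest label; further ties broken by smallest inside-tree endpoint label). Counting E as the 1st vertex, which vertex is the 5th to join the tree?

Grow the tree from E using Prim:
Step 1: cheapest edge leaving the tree is E—F (3); add F.
Step 2: cheapest edge leaving the tree is F—J (1); add J.
Step 3: cheapest edge leaving the tree is E—G (3); add G.
Step 4: cheapest edge leaving the tree is J—K (4); add K.
Step 5: cheapest edge leaving the tree is F—I (5); add I.
Step 6: cheapest edge leaving the tree is H—J (6); add H.
Vertex order: E, F, J, G, K, I, H. The 5th vertex is K.

K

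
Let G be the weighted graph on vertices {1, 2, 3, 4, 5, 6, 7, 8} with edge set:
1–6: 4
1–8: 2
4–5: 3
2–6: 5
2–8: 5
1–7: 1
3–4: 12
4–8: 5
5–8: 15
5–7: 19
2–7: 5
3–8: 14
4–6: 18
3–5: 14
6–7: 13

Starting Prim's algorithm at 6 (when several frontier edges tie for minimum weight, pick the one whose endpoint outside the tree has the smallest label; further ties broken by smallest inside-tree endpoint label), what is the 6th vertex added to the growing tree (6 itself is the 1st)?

Grow the tree from 6 using Prim:
Step 1: cheapest edge leaving the tree is 1–6 (4); add 1.
Step 2: cheapest edge leaving the tree is 1–7 (1); add 7.
Step 3: cheapest edge leaving the tree is 1–8 (2); add 8.
Step 4: cheapest edge leaving the tree is 2–6 (5); add 2.
Step 5: cheapest edge leaving the tree is 4–8 (5); add 4.
Step 6: cheapest edge leaving the tree is 4–5 (3); add 5.
Step 7: cheapest edge leaving the tree is 3–4 (12); add 3.
Vertex order: 6, 1, 7, 8, 2, 4, 5, 3. The 6th vertex is 4.

4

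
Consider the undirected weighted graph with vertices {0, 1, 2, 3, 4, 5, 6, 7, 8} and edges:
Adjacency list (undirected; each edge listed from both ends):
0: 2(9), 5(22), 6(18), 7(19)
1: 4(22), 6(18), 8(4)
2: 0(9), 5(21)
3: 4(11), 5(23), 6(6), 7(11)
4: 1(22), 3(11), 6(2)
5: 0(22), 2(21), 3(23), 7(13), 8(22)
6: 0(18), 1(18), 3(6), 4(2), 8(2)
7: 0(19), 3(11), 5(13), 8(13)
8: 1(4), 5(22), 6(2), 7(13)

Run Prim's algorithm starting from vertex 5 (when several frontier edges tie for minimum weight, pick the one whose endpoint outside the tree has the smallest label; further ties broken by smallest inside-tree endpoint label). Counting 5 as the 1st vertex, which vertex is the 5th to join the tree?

Prim, starting at 5.
Step 1: cheapest edge leaving the tree is 5 7 (13); add 7.
Step 2: cheapest edge leaving the tree is 3 7 (11); add 3.
Step 3: cheapest edge leaving the tree is 3 6 (6); add 6.
Step 4: cheapest edge leaving the tree is 4 6 (2); add 4.
Step 5: cheapest edge leaving the tree is 6 8 (2); add 8.
Step 6: cheapest edge leaving the tree is 1 8 (4); add 1.
Step 7: cheapest edge leaving the tree is 0 6 (18); add 0.
Step 8: cheapest edge leaving the tree is 0 2 (9); add 2.
Vertex order: 5, 7, 3, 6, 4, 8, 1, 0, 2. The 5th vertex is 4.

4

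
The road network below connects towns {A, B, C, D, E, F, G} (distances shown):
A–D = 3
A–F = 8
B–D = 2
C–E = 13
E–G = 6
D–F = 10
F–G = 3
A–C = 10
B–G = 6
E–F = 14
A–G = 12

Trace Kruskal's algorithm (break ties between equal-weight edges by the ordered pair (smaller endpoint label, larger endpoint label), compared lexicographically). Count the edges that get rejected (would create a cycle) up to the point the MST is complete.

Kruskal: consider edges lightest-first.
B–D (2): add. Components now {A} {B,D} {C} {E} {F} {G}
A–D (3): add. Components now {A,B,D} {C} {E} {F} {G}
F–G (3): add. Components now {A,B,D} {C} {E} {F,G}
B–G (6): add. Components now {A,B,D,F,G} {C} {E}
E–G (6): add. Components now {A,B,D,E,F,G} {C}
A–F (8): skip — A and F already connected.
A–C (10): add. Components now {A,B,C,D,E,F,G}
Edges rejected before the tree was complete: 1.

1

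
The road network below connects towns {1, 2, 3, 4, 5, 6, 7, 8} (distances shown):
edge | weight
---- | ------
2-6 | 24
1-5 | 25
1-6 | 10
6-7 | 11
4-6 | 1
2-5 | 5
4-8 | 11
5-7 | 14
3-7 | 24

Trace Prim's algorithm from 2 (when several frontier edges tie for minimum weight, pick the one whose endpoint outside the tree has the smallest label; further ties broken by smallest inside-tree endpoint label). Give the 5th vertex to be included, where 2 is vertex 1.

Prim, starting at 2.
Step 1: cheapest edge leaving the tree is 2-5 (5); add 5.
Step 2: cheapest edge leaving the tree is 5-7 (14); add 7.
Step 3: cheapest edge leaving the tree is 6-7 (11); add 6.
Step 4: cheapest edge leaving the tree is 4-6 (1); add 4.
Step 5: cheapest edge leaving the tree is 1-6 (10); add 1.
Step 6: cheapest edge leaving the tree is 4-8 (11); add 8.
Step 7: cheapest edge leaving the tree is 3-7 (24); add 3.
Vertex order: 2, 5, 7, 6, 4, 1, 8, 3. The 5th vertex is 4.

4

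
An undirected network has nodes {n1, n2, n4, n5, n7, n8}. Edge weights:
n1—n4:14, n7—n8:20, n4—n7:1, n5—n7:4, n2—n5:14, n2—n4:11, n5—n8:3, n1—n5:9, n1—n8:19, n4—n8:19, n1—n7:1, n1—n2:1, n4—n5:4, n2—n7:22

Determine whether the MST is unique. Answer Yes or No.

Sort edges by weight, then run Kruskal:
n1—n2 (1): add. Components now {n1,n2} {n8} {n5} {n4} {n7}
n1—n7 (1): add. Components now {n1,n2,n7} {n8} {n5} {n4}
n4—n7 (1): add. Components now {n1,n2,n4,n7} {n8} {n5}
n5—n8 (3): add. Components now {n1,n2,n4,n7} {n5,n8}
n4—n5 (4): add. Components now {n1,n2,n4,n5,n7,n8}
Non-tree edge n5—n7 has weight 4, equal to the heaviest edge on its tree cycle — swapping gives another MST of the same weight. Not unique.

No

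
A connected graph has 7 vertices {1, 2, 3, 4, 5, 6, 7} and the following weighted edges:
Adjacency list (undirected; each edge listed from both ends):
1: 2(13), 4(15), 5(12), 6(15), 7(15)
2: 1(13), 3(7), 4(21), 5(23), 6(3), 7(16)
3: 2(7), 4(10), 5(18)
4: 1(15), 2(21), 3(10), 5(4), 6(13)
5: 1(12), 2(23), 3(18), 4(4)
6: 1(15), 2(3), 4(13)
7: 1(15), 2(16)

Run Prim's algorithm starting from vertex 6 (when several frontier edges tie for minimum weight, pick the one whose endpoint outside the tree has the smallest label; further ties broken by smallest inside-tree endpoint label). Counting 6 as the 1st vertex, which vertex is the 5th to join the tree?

Prim's algorithm from 6:
Step 1: frontier [2 6 3, 4 6 13, 1 6 15] → take 2 6 (3); add 2.
Step 2: frontier [2 3 7, 1 2 13, 2 7 16, 2 4 21, 2 5 23, 4 6 13, 1 6 15] → take 2 3 (7); add 3.
Step 3: frontier [1 2 13, 2 7 16, 2 4 21, 2 5 23, 3 4 10, 3 5 18, 4 6 13, 1 6 15] → take 3 4 (10); add 4.
Step 4: frontier [1 2 13, 2 7 16, 2 5 23, 3 5 18, 4 5 4, 1 4 15, 1 6 15] → take 4 5 (4); add 5.
Step 5: frontier [1 2 13, 2 7 16, 1 4 15, 1 5 12, 1 6 15] → take 1 5 (12); add 1.
Step 6: frontier [1 7 15, 2 7 16] → take 1 7 (15); add 7.
Vertex order: 6, 2, 3, 4, 5, 1, 7. The 5th vertex is 5.

5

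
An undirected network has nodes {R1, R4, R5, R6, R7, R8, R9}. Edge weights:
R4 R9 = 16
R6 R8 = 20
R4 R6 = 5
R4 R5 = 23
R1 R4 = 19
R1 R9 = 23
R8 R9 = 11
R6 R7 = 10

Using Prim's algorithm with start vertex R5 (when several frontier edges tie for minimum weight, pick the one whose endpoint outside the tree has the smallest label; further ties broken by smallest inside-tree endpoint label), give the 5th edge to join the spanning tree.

R8-R9

Grow the tree from R5 using Prim:
Step 1: cheapest edge leaving the tree is R4 R5 (23); add R4.
Step 2: cheapest edge leaving the tree is R4 R6 (5); add R6.
Step 3: cheapest edge leaving the tree is R6 R7 (10); add R7.
Step 4: cheapest edge leaving the tree is R4 R9 (16); add R9.
Step 5: cheapest edge leaving the tree is R8 R9 (11); add R8.
Step 6: cheapest edge leaving the tree is R1 R4 (19); add R1.
The 5th edge added is R8 R9.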